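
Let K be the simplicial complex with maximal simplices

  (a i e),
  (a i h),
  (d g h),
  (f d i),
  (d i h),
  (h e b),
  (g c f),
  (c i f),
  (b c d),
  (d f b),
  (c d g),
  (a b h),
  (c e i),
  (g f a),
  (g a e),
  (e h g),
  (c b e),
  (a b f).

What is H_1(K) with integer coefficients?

H_1 ≅ Z ⊕ Z/2.

K has 9 vertices, 27 edges, 18 triangles.
rank ∂_1 = 8, rank ∂_2 = 18 ⇒ b_1 = 27 − 8 − 18 = 1; ∂_2 has invariant factor(s) [2] giving torsion. So H_1 = Z ⊕ Z/2.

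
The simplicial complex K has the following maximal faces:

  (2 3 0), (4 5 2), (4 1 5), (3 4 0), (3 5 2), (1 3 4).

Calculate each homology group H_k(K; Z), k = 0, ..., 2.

We work with the vertex ordering 0 < 1 < 2 < 3 < 4 < 5. The simplices of K, each written with vertices in increasing order, are:

  0-simplices (6): [0], [1], [2], [3], [4], [5]
  1-simplices (12): [0,2], [0,3], [0,4], [1,3], [1,4], [1,5], [2,3], [2,4], [2,5], [3,4], [3,5], [4,5]
  2-simplices (6): [0,2,3], [0,3,4], [1,3,4], [1,4,5], [2,3,5], [2,4,5]

giving chain groups C_0 ≅ Z^6, C_1 ≅ Z^12, C_2 ≅ Z^6.

Boundary ∂_1: C_1 → C_0 is given by ∂[p,q] = [q] − [p].
The resulting 6×12 matrix has rank 5, and its Smith normal form has invariant factors (1,1,1,1,1).

The boundary map ∂_2: C_2 → C_1 maps a triangle to the signed sum of its edges. For instance
  ∂[1,3,4] = [3,4] − [1,4] + [1,3],
  ∂[2,4,5] = [4,5] − [2,5] + [2,4].
The 12×6 boundary matrix has rank 6 and Smith normal form diag(1,1,1,1,1,1).

Computing H_k = (kernel of ∂_k) / (image of ∂_{k+1}):

  H_0: rank C_0 − rank ∂_1 = 6 − 5 = 1, and the invariant factors of ∂_1 are all 1, so H_0 ≅ Z.
  H_1: rank ker ∂_1 − rank ∂_2 = (12 − 5) − 6 = 1, and the invariant factors of ∂_2 are all 1, so H_1 ≅ Z.
  H_2: rank ker ∂_2 − rank ∂_3 = (6 − 6) − 0 = 0, and there is no ∂_3, so H_2 ≅ 0.

(K is a triangulation of the cylinder S^1 x I.)

H_0 ≅ Z,  H_1 ≅ Z,  H_2 = 0.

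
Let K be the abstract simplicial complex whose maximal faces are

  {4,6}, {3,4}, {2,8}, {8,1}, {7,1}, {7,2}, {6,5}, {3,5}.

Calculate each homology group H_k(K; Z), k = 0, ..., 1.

Take the total order 1 < 2 < 3 < 4 < 5 < 6 < 7 < 8 on the vertex set. Then K (dimension 1) consists of the simplices:

  0-simplices (8): [1], [2], [3], [4], [5], [6], [7], [8]
  1-simplices (8): [1,7], [1,8], [2,7], [2,8], [3,4], [3,5], [4,6], [5,6]

so the chain groups are C_0 ≅ Z^8, C_1 ≅ Z^8.

The boundary map ∂_1: C_1 → C_0 sends each edge [p,q] (with p < q) to q − p.
This gives a 8×8 integer matrix of rank 6; reducing to Smith normal form yields diagonal entries (1,1,1,1,1,1).

Computing H_k = (kernel of ∂_k) / (image of ∂_{k+1}):

  H_0: rank C_0 − rank ∂_1 = 8 − 6 = 2, and the invariant factors of ∂_1 are all 1, so H_0 = Z^2.
  H_1: rank ker ∂_1 − rank ∂_2 = (8 − 6) − 0 = 2, and there is no ∂_2, so H_1 = Z^2.

As a check, the Euler characteristic is 8 − 8 = 0, which agrees with 2 − 2 = 0.

H_0 ≅ Z^2,  H_1 ≅ Z^2.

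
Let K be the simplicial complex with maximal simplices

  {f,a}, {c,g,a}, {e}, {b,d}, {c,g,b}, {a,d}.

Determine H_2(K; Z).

Take the total order a < b < c < d < e < f < g on the vertex set. Then K (dimension 2) consists of the simplices:

  0-simplices (7): a, b, c, d, e, f, g
  1-simplices (8): ac, ad, af, ag, bc, bd, bg, cg
  2-simplices (2): acg, bcg

so the chain groups are C_0 ≅ Z^7, C_1 ≅ Z^8, C_2 ≅ Z^2.

The boundary map ∂_1: C_1 → C_0 sends each edge [p,q] (with p < q) to q − p.
This gives a 7×8 integer matrix of rank 5; reducing to Smith normal form yields diagonal entries (1,1,1,1,1).

Boundary ∂_2: C_2 → C_1 maps a triangle to the signed sum of its edges. For instance
  ∂acg = cg − ag + ac,
  ∂bcg = cg − bg + bc.
The 8×2 boundary matrix has rank 2 and Smith normal form diag(1,1).

Now H_k = ker ∂_k / im ∂_{k+1}, so:

  H_2: rank ker ∂_2 − rank ∂_3 = (2 − 2) − 0 = 0, and there is no ∂_3, so H_2 = 0.

H_2 = 0.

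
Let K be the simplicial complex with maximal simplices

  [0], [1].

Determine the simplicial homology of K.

Fix the vertex order 0 < 1 and write every simplex with vertices in increasing order. Then dim K = 0 and the simplices of K are:

  0-simplices (2): [0], [1]

so the chain groups are C_0 ≅ Z^2.

Computing H_k = (kernel of ∂_k) / (image of ∂_{k+1}):

  H_0: rank C_0 − rank ∂_1 = 2 − 0 = 2, and there is no ∂_1, so H_0 = Z^2.

H_0 ≅ Z^2.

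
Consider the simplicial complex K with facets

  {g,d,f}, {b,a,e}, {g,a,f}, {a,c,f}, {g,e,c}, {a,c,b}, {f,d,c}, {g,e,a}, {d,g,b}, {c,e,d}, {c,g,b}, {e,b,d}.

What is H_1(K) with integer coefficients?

H_1 = Z/2.

We work with the vertex ordering a < b < c < d < e < f < g. The simplices of K, each written with vertices in increasing order, are:

  0-simplices (7): a, b, c, d, e, f, g
  1-simplices (18): ab, ac, ae, af, ag, bc, bd, be, bg, cd, ce, cf, cg, de, df, dg, eg, fg
  2-simplices (12): abc, abe, acf, aeg, afg, bcg, bde, bdg, cde, cdf, ceg, dfg

so the chain groups are C_0 ≅ Z^7, C_1 ≅ Z^18, C_2 ≅ Z^12.

Boundary ∂_1: C_1 → C_0 maps an edge to its endpoints' difference, ∂[p,q] = q − p.
The resulting 7×18 matrix has rank 6, and its Smith normal form has invariant factors (1,1,1,1,1,1).

The boundary map ∂_2: C_2 → C_1 maps a triangle to the signed sum of its edges. For instance
  ∂acf = cf − af + ac,
  ∂cde = de − ce + cd.
As a 18×12 matrix over Z this has rank 12, with invariant factors (1,1,1,1,1,1,1,1,1,1,1,2).

Computing H_k = (kernel of ∂_k) / (image of ∂_{k+1}):

  H_1: rank ker ∂_1 − rank ∂_2 = (18 − 6) − 12 = 0, and ∂_2 has invariant factor 2 > 1, so H_1 = Z/2.

(K is a triangulation of the real projective plane RP^2.)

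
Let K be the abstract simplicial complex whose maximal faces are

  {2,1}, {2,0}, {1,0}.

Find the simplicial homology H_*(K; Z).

We work with the vertex ordering 0 < 1 < 2. The simplices of K, each written with vertices in increasing order, are:

  0-simplices (3): [0], [1], [2]
  1-simplices (3): [0,1], [0,2], [1,2]

so the chain groups are C_0 ≅ Z^3, C_1 ≅ Z^3.

The boundary map ∂_1: C_1 → C_0 maps an edge to its endpoints' difference, ∂[p,q] = q − p. For instance
  ∂[1,2] = [2] − [1].
As a 3×3 matrix over Z this has rank 2, with invariant factors (1,1).

Computing H_k = (kernel of ∂_k) / (image of ∂_{k+1}):

  H_0: rank C_0 − rank ∂_1 = 3 − 2 = 1, and the invariant factors of ∂_1 are all 1, so H_0 = Z.
  H_1: rank ker ∂_1 − rank ∂_2 = (3 − 2) − 0 = 1, and there is no ∂_2, so H_1 = Z.

(K is a triangulation of the circle S^1.)

H_0 ≅ Z,  H_1 ≅ Z.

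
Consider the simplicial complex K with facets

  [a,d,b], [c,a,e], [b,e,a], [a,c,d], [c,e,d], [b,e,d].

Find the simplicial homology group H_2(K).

Fix the vertex order a < b < c < d < e and write every simplex with vertices in increasing order. Then dim K = 2 and the simplices of K are:

  0-simplices (5): a, b, c, d, e
  1-simplices (9): ab, ac, ad, ae, bd, be, cd, ce, de
  2-simplices (6): abd, abe, acd, ace, bde, cde

Hence C_0 ≅ Z^5, C_1 ≅ Z^9, C_2 ≅ Z^6.

∂_1: C_1 → C_0 maps an edge to its endpoints' difference, ∂[p,q] = q − p.
As a 5×9 matrix over Z this has rank 4, with invariant factors (1,1,1,1).

The boundary map ∂_2: C_2 → C_1 maps a triangle to the signed sum of its edges. For instance
  ∂ace = ce − ae + ac,
  ∂bde = de − be + bd.
As a 9×6 matrix over Z this has rank 5, with invariant factors (1,1,1,1,1).

Now H_k = ker ∂_k / im ∂_{k+1}, so:

  H_2: rank ker ∂_2 − rank ∂_3 = (6 − 5) − 0 = 1, and there is no ∂_3, so H_2 ≅ Z.

H_2 ≅ Z.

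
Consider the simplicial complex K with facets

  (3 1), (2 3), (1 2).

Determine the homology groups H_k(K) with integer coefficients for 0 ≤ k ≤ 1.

Order the vertices as 1 < 2 < 3. Listing each simplex with vertices in this order, K has dimension 1 with simplices:

  0-simplices (3): [1], [2], [3]
  1-simplices (3): [1,2], [1,3], [2,3]

so the chain groups are C_0 ≅ Z^3, C_1 ≅ Z^3.

Boundary ∂_1: C_1 → C_0 sends each edge [p,q] (with p < q) to q − p. For instance
  ∂[1,2] = [2] − [1].
As a 3×3 matrix over Z this has rank 2, with invariant factors (1,1).

Now H_k = ker ∂_k / im ∂_{k+1}, so:

  H_0: rank C_0 − rank ∂_1 = 3 − 2 = 1, and the invariant factors of ∂_1 are all 1, so H_0 ≅ Z.
  H_1: rank ker ∂_1 − rank ∂_2 = (3 − 2) − 0 = 1, and there is no ∂_2, so H_1 ≅ Z.

H_0 = Z,  H_1 = Z.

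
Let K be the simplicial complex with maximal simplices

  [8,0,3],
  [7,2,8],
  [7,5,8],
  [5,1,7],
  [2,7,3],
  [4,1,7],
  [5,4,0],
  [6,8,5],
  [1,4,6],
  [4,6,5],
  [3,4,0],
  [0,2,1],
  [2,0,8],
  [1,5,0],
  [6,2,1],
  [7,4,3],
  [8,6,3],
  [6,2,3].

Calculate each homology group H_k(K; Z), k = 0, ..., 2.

K has 9 vertices, 27 edges, 18 triangles.
rank ∂_0 = 0, rank ∂_1 = 8 ⇒ b_0 = 9 − 0 − 8 = 1; all invariant factors of ∂_1 are 1 so no torsion. So H_0 ≅ Z.
rank ∂_1 = 8, rank ∂_2 = 18 ⇒ b_1 = 27 − 8 − 18 = 1; ∂_2 has invariant factor(s) [2] giving torsion. So H_1 ≅ Z ⊕ Z_2.
rank ∂_2 = 18, rank ∂_3 = 0 ⇒ b_2 = 18 − 18 − 0 = 0. So H_2 ≅ 0.

H_0 ≅ Z,  H_1 ≅ Z ⊕ Z_2,  H_2 = 0.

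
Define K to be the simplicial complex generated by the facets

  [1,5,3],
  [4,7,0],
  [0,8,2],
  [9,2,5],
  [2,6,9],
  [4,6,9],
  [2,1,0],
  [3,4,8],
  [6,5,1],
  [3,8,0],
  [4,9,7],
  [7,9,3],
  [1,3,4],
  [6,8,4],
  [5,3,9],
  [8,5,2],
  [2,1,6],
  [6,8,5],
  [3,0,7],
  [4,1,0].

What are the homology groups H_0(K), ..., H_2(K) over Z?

Order the vertices as 0 < 1 < 2 < 3 < 4 < 5 < 6 < 7 < 8 < 9. Listing each simplex with vertices in this order, K has dimension 2 with simplices:

  0-simplices (10): [0], [1], [2], [3], [4], [5], [6], [7], [8], [9]
  1-simplices (30): (30 of them)
  2-simplices (20): (20 of them)

giving chain groups C_0 ≅ Z^10, C_1 ≅ Z^30, C_2 ≅ Z^20.

The boundary map ∂_1: C_1 → C_0 is given by ∂[p,q] = [q] − [p].
The resulting 10×30 matrix has rank 9, and its Smith normal form has invariant factors (1,1,1,1,1,1,1,1,1).

Boundary ∂_2: C_2 → C_1 sends each 2-simplex [p,q,r] to [q,r] − [p,r] + [p,q]. For instance
  ∂[2,5,9] = [5,9] − [2,9] + [2,5],
  ∂[0,2,8] = [2,8] − [0,8] + [0,2].
This gives a 30×20 integer matrix of rank 20; reducing to Smith normal form yields diagonal entries (1,1,1,1,1,1,1,1,1,1,1,1,1,1,1,1,1,1,1,2).

Reading off H_k = ker ∂_k / im ∂_{k+1}:

  H_0: rank C_0 − rank ∂_1 = 10 − 9 = 1, and the invariant factors of ∂_1 are all 1, so H_0 ≅ Z.
  H_1: rank ker ∂_1 − rank ∂_2 = (30 − 9) − 20 = 1, and ∂_2 has invariant factor 2 > 1, so H_1 ≅ Z ⊕ Z/2Z.
  H_2: rank ker ∂_2 − rank ∂_3 = (20 − 20) − 0 = 0, and there is no ∂_3, so H_2 ≅ 0.

H_0 ≅ Z,  H_1 ≅ Z ⊕ Z/2Z,  H_2 = 0.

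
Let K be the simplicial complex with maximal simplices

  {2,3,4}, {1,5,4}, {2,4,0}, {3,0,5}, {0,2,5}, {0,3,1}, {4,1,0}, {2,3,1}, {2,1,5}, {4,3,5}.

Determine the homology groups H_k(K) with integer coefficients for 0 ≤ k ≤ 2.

Take the total order 0 < 1 < 2 < 3 < 4 < 5 on the vertex set. Then K (dimension 2) consists of the simplices:

  0-simplices (6): [0], [1], [2], [3], [4], [5]
  1-simplices (15): [0,1], [0,2], [0,3], [0,4], [0,5], [1,2], [1,3], [1,4], [1,5], [2,3], [2,4], [2,5], [3,4], [3,5], [4,5]
  2-simplices (10): [0,1,3], [0,1,4], [0,2,4], [0,2,5], [0,3,5], [1,2,3], [1,2,5], [1,4,5], [2,3,4], [3,4,5]

giving chain groups C_0 ≅ Z^6, C_1 ≅ Z^15, C_2 ≅ Z^10.

∂_1: C_1 → C_0 sends each edge [p,q] (with p < q) to q − p. For instance
  ∂[1,4] = [4] − [1].
The 6×15 boundary matrix has rank 5 and Smith normal form diag(1,1,1,1,1).

∂_2: C_2 → C_1 maps a triangle to the signed sum of its edges. For instance
  ∂[0,1,4] = [1,4] − [0,4] + [0,1],
  ∂[3,4,5] = [4,5] − [3,5] + [3,4].
This gives a 15×10 integer matrix of rank 10; reducing to Smith normal form yields diagonal entries (1,1,1,1,1,1,1,1,1,2).

From H_k ≅ ker(∂_k) / im(∂_{k+1}) we obtain:

  H_0: rank C_0 − rank ∂_1 = 6 − 5 = 1, and the invariant factors of ∂_1 are all 1, so H_0 ≅ Z.
  H_1: rank ker ∂_1 − rank ∂_2 = (15 − 5) − 10 = 0, and ∂_2 has invariant factor 2 > 1, so H_1 ≅ Z/2.
  H_2: rank ker ∂_2 − rank ∂_3 = (10 − 10) − 0 = 0, and there is no ∂_3, so H_2 ≅ 0.

As a check, the Euler characteristic is 6 − 15 + 10 = 1, which agrees with 1 − 0 + 0 = 1.
(K is a triangulation of the real projective plane RP^2.)

H_0 ≅ Z,  H_1 ≅ Z/2,  H_2 = 0.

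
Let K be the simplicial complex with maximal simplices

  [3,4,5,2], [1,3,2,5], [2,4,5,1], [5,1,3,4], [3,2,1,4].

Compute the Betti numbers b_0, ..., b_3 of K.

b_0 = 1, b_1 = 0, b_2 = 0, b_3 = 1.

Take the total order 1 < 2 < 3 < 4 < 5 on the vertex set. Then K (dimension 3) consists of the simplices:

  0-simplices (5): [1], [2], [3], [4], [5]
  1-simplices (10): [1,2], [1,3], [1,4], [1,5], [2,3], [2,4], [2,5], [3,4], [3,5], [4,5]
  2-simplices (10): [1,2,3], [1,2,4], [1,2,5], [1,3,4], [1,3,5], [1,4,5], [2,3,4], [2,3,5], [2,4,5], [3,4,5]
  3-simplices (5): [1,2,3,4], [1,2,3,5], [1,2,4,5], [1,3,4,5], [2,3,4,5]

Hence C_0 ≅ Z^5, C_1 ≅ Z^10, C_2 ≅ Z^10, C_3 ≅ Z^5.

∂_1: C_1 → C_0 maps an edge to its endpoints' difference, ∂[p,q] = q − p.
As a 5×10 matrix over Z this has rank 4, with invariant factors (1,1,1,1).

∂_2: C_2 → C_1 sends each 2-simplex [p,q,r] to [q,r] − [p,r] + [p,q]. For instance
  ∂[2,3,5] = [3,5] − [2,5] + [2,3],
  ∂[1,3,5] = [3,5] − [1,5] + [1,3].
This gives a 10×10 integer matrix of rank 6; reducing to Smith normal form yields diagonal entries (1,1,1,1,1,1).

The boundary map ∂_3: C_3 → C_2 sends each 3-simplex σ to the alternating sum Σ_i (−1)^i (σ with its i-th vertex removed). For instance
  ∂[2,3,4,5] = [3,4,5] − [2,4,5] + [2,3,5] − [2,3,4],
  ∂[1,2,3,5] = [2,3,5] − [1,3,5] + [1,2,5] − [1,2,3].
As a 10×5 matrix over Z this has rank 4, with invariant factors (1,1,1,1).

Reading off H_k = ker ∂_k / im ∂_{k+1}:

  H_0: rank C_0 − rank ∂_1 = 5 − 4 = 1, and the invariant factors of ∂_1 are all 1, so H_0 ≅ Z.
  H_1: rank ker ∂_1 − rank ∂_2 = (10 − 4) − 6 = 0, and the invariant factors of ∂_2 are all 1, so H_1 ≅ 0.
  H_2: rank ker ∂_2 − rank ∂_3 = (10 − 6) − 4 = 0, and the invariant factors of ∂_3 are all 1, so H_2 ≅ 0.
  H_3: rank ker ∂_3 − rank ∂_4 = (5 − 4) − 0 = 1, and there is no ∂_4, so H_3 ≅ Z.

Hence the Betti numbers are b_0 = 1, b_1 = 0, b_2 = 0, b_3 = 1.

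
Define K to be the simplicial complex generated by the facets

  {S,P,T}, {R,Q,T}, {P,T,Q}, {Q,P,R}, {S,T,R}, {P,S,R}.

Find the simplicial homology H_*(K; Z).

H_0 = Z,  H_1 = 0,  H_2 = Z.

We work with the vertex ordering P < Q < R < S < T. The simplices of K, each written with vertices in increasing order, are:

  0-simplices (5): P, Q, R, S, T
  1-simplices (9): PQ, PR, PS, PT, QR, QT, RS, RT, ST
  2-simplices (6): PQR, PQT, PRS, PST, QRT, RST

so the chain groups are C_0 ≅ Z^5, C_1 ≅ Z^9, C_2 ≅ Z^6.

Boundary ∂_1: C_1 → C_0 maps an edge to its endpoints' difference, ∂[p,q] = q − p. For instance
  ∂PQ = Q − P.
The resulting 5×9 matrix has rank 4, and its Smith normal form has invariant factors (1,1,1,1).

The boundary map ∂_2: C_2 → C_1 maps a triangle to the signed sum of its edges. For instance
  ∂QRT = RT − QT + QR,
  ∂PST = ST − PT + PS.
The 9×6 boundary matrix has rank 5 and Smith normal form diag(1,1,1,1,1).

From H_k ≅ ker(∂_k) / im(∂_{k+1}) we obtain:

  H_0: rank C_0 − rank ∂_1 = 5 − 4 = 1, and the invariant factors of ∂_1 are all 1, so H_0 = Z.
  H_1: rank ker ∂_1 − rank ∂_2 = (9 − 4) − 5 = 0, and the invariant factors of ∂_2 are all 1, so H_1 = 0.
  H_2: rank ker ∂_2 − rank ∂_3 = (6 − 5) − 0 = 1, and there is no ∂_3, so H_2 = Z.

As a check, the Euler characteristic is 5 − 9 + 6 = 2, which agrees with 1 − 0 + 1 = 2.
(K is a triangulation of the 2-sphere S^2.)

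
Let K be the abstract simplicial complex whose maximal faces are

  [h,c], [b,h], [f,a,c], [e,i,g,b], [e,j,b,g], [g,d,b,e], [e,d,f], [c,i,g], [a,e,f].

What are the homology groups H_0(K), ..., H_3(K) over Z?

Take the total order a < b < c < d < e < f < g < h < i < j on the vertex set. Then K (dimension 3) consists of the simplices:

  0-simplices (10): a, b, c, d, e, f, g, h, i, j
  1-simplices (22): ac, ae, af, bd, be, bg, bh, bi, bj, cf, cg, ch, ci, de, df, dg, ef, eg, ei, ej, gi, gj
  2-simplices (14): acf, aef, bde, bdg, beg, bei, bej, bgi, bgj, cgi, def, deg, egi, egj
  3-simplices (3): bdeg, begi, begj

giving chain groups C_0 ≅ Z^10, C_1 ≅ Z^22, C_2 ≅ Z^14, C_3 ≅ Z^3.

∂_1: C_1 → C_0 sends each edge [p,q] (with p < q) to q − p. For instance
  ∂bg = g − b.
The resulting 10×22 matrix has rank 9, and its Smith normal form has invariant factors (1,1,1,1,1,1,1,1,1).

The boundary map ∂_2: C_2 → C_1 maps a triangle to the signed sum of its edges. For instance
  ∂bei = ei − bi + be,
  ∂beg = eg − bg + be.
This gives a 22×14 integer matrix of rank 11; reducing to Smith normal form yields diagonal entries (1,1,1,1,1,1,1,1,1,1,1).

∂_3: C_3 → C_2 sends each 3-simplex σ to the alternating sum Σ_i (−1)^i (σ with its i-th vertex removed). For instance
  ∂begi = egi − bgi + bei − beg,
  ∂bdeg = deg − beg + bdg − bde.
The resulting 14×3 matrix has rank 3, and its Smith normal form has invariant factors (1,1,1).

Now H_k = ker ∂_k / im ∂_{k+1}, so:

  H_0: rank C_0 − rank ∂_1 = 10 − 9 = 1, and the invariant factors of ∂_1 are all 1, so H_0 ≅ Z.
  H_1: rank ker ∂_1 − rank ∂_2 = (22 − 9) − 11 = 2, and the invariant factors of ∂_2 are all 1, so H_1 ≅ Z^2.
  H_2: rank ker ∂_2 − rank ∂_3 = (14 − 11) − 3 = 0, and the invariant factors of ∂_3 are all 1, so H_2 ≅ 0.
  H_3: rank ker ∂_3 − rank ∂_4 = (3 − 3) − 0 = 0, and there is no ∂_4, so H_3 ≅ 0.

H_0 ≅ Z,  H_1 ≅ Z^2,  H_2 = 0,  H_3 = 0.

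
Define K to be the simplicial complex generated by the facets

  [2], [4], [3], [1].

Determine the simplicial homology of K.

H_0 ≅ Z^4.

Take the total order 1 < 2 < 3 < 4 on the vertex set. Then K (dimension 0) consists of the simplices:

  0-simplices (4): [1], [2], [3], [4]

Hence C_0 ≅ Z^4.

Reading off H_k = ker ∂_k / im ∂_{k+1}:

  H_0: rank C_0 − rank ∂_1 = 4 − 0 = 4, and there is no ∂_1, so H_0 = Z^4.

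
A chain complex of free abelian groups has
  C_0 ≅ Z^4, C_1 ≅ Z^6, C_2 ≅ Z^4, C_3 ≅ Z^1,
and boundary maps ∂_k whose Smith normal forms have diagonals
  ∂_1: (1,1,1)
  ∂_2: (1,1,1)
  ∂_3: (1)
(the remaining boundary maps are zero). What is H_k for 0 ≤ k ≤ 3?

H_0: b_0 = 4 − 0 − 3 = 1; torsion from ∂_1 factors > 1: none. So H_0 = Z.
H_1: b_1 = 6 − 3 − 3 = 0; torsion from ∂_2 factors > 1: none. So H_1 = 0.
H_2: b_2 = 4 − 3 − 1 = 0; torsion from ∂_3 factors > 1: none. So H_2 = 0.
H_3: b_3 = 1 − 1 − 0 = 0; torsion from ∂_4 factors > 1: none. So H_3 = 0.

H_0 = Z,  H_1 = 0,  H_2 = 0,  H_3 = 0.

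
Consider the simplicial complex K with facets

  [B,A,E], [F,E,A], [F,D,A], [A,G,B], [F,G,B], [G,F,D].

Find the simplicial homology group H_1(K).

Order the vertices as A < B < D < E < F < G. Listing each simplex with vertices in this order, K has dimension 2 with simplices:

  0-simplices (6): A, B, D, E, F, G
  1-simplices (12): AB, AD, AE, AF, AG, BE, BF, BG, DF, DG, EF, FG
  2-simplices (6): ABE, ABG, ADF, AEF, BFG, DFG

giving chain groups C_0 ≅ Z^6, C_1 ≅ Z^12, C_2 ≅ Z^6.

The boundary map ∂_1: C_1 → C_0 sends each edge [p,q] (with p < q) to q − p.
This gives a 6×12 integer matrix of rank 5; reducing to Smith normal form yields diagonal entries (1,1,1,1,1).

The boundary map ∂_2: C_2 → C_1 maps a triangle to the signed sum of its edges. For instance
  ∂ABE = BE − AE + AB,
  ∂ADF = DF − AF + AD.
The 12×6 boundary matrix has rank 6 and Smith normal form diag(1,1,1,1,1,1).

Computing H_k = (kernel of ∂_k) / (image of ∂_{k+1}):

  H_1: rank ker ∂_1 − rank ∂_2 = (12 − 5) − 6 = 1, and the invariant factors of ∂_2 are all 1, so H_1 ≅ Z.

H_1 ≅ Z.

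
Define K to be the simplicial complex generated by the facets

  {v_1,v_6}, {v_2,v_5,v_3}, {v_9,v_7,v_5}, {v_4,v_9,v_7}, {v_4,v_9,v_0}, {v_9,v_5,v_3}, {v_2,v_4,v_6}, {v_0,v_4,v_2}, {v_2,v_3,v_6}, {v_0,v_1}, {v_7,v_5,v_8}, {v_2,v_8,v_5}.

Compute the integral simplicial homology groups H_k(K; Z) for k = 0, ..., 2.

H_0 = Z,  H_1 = Z^2,  H_2 = 0.

Order the vertices as v_0 < v_1 < v_2 < v_3 < v_4 < v_5 < v_6 < v_7 < v_8 < v_9. Listing each simplex with vertices in this order, K has dimension 2 with simplices:

  0-simplices (10): [v_0], [v_1], [v_2], [v_3], [v_4], [v_5], [v_6], [v_7], [v_8], [v_9]
  1-simplices (21): (21 of them)
  2-simplices (10): [v_0,v_2,v_4], [v_0,v_4,v_9], [v_2,v_3,v_5], [v_2,v_3,v_6], [v_2,v_4,v_6], [v_2,v_5,v_8], [v_3,v_5,v_9], [v_4,v_7,v_9], [v_5,v_7,v_8], [v_5,v_7,v_9]

Hence C_0 ≅ Z^10, C_1 ≅ Z^21, C_2 ≅ Z^10.

The boundary map ∂_1: C_1 → C_0 sends each edge [p,q] (with p < q) to q − p.
As a 10×21 matrix over Z this has rank 9, with invariant factors (1,1,1,1,1,1,1,1,1).

Boundary ∂_2: C_2 → C_1 sends each 2-simplex [p,q,r] to [q,r] − [p,r] + [p,q]. For instance
  ∂[v_2,v_3,v_5] = [v_3,v_5] − [v_2,v_5] + [v_2,v_3],
  ∂[v_2,v_5,v_8] = [v_5,v_8] − [v_2,v_8] + [v_2,v_5].
The 21×10 boundary matrix has rank 10 and Smith normal form diag(1,1,1,1,1,1,1,1,1,1).

From H_k ≅ ker(∂_k) / im(∂_{k+1}) we obtain:

  H_0: rank C_0 − rank ∂_1 = 10 − 9 = 1, and the invariant factors of ∂_1 are all 1, so H_0 = Z.
  H_1: rank ker ∂_1 − rank ∂_2 = (21 − 9) − 10 = 2, and the invariant factors of ∂_2 are all 1, so H_1 = Z^2.
  H_2: rank ker ∂_2 − rank ∂_3 = (10 − 10) − 0 = 0, and there is no ∂_3, so H_2 = 0.

As a check, the Euler characteristic is 10 − 21 + 10 = -1, which agrees with 1 − 2 + 0 = -1.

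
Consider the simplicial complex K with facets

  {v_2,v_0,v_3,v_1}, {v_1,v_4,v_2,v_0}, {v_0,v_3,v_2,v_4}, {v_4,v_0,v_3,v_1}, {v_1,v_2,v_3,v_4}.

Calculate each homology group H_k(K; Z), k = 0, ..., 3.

We work with the vertex ordering v_0 < v_1 < v_2 < v_3 < v_4. The simplices of K, each written with vertices in increasing order, are:

  0-simplices (5): [v_0], [v_1], [v_2], [v_3], [v_4]
  1-simplices (10): [v_0,v_1], [v_0,v_2], [v_0,v_3], [v_0,v_4], [v_1,v_2], [v_1,v_3], [v_1,v_4], [v_2,v_3], [v_2,v_4], [v_3,v_4]
  2-simplices (10): [v_0,v_1,v_2], [v_0,v_1,v_3], [v_0,v_1,v_4], [v_0,v_2,v_3], [v_0,v_2,v_4], [v_0,v_3,v_4], [v_1,v_2,v_3], [v_1,v_2,v_4], [v_1,v_3,v_4], [v_2,v_3,v_4]
  3-simplices (5): [v_0,v_1,v_2,v_3], [v_0,v_1,v_2,v_4], [v_0,v_1,v_3,v_4], [v_0,v_2,v_3,v_4], [v_1,v_2,v_3,v_4]

so the chain groups are C_0 ≅ Z^5, C_1 ≅ Z^10, C_2 ≅ Z^10, C_3 ≅ Z^5.

∂_1: C_1 → C_0 maps an edge to its endpoints' difference, ∂[p,q] = q − p. For instance
  ∂[v_2,v_4] = [v_4] − [v_2].
The resulting 5×10 matrix has rank 4, and its Smith normal form has invariant factors (1,1,1,1).

∂_2: C_2 → C_1 acts by ∂[p,q,r] = [q,r] − [p,r] + [p,q]. For instance
  ∂[v_1,v_3,v_4] = [v_3,v_4] − [v_1,v_4] + [v_1,v_3],
  ∂[v_0,v_1,v_3] = [v_1,v_3] − [v_0,v_3] + [v_0,v_1].
The resulting 10×10 matrix has rank 6, and its Smith normal form has invariant factors (1,1,1,1,1,1).

Boundary ∂_3: C_3 → C_2 sends each 3-simplex σ to the alternating sum Σ_i (−1)^i (σ with its i-th vertex removed). For instance
  ∂[v_0,v_1,v_2,v_3] = [v_1,v_2,v_3] − [v_0,v_2,v_3] + [v_0,v_1,v_3] − [v_0,v_1,v_2],
  ∂[v_0,v_1,v_2,v_4] = [v_1,v_2,v_4] − [v_0,v_2,v_4] + [v_0,v_1,v_4] − [v_0,v_1,v_2].
This gives a 10×5 integer matrix of rank 4; reducing to Smith normal form yields diagonal entries (1,1,1,1).

Reading off H_k = ker ∂_k / im ∂_{k+1}:

  H_0: rank C_0 − rank ∂_1 = 5 − 4 = 1, and the invariant factors of ∂_1 are all 1, so H_0 ≅ Z.
  H_1: rank ker ∂_1 − rank ∂_2 = (10 − 4) − 6 = 0, and the invariant factors of ∂_2 are all 1, so H_1 ≅ 0.
  H_2: rank ker ∂_2 − rank ∂_3 = (10 − 6) − 4 = 0, and the invariant factors of ∂_3 are all 1, so H_2 ≅ 0.
  H_3: rank ker ∂_3 − rank ∂_4 = (5 − 4) − 0 = 1, and there is no ∂_4, so H_3 ≅ Z.

H_0 = Z,  H_1 = 0,  H_2 = 0,  H_3 = Z.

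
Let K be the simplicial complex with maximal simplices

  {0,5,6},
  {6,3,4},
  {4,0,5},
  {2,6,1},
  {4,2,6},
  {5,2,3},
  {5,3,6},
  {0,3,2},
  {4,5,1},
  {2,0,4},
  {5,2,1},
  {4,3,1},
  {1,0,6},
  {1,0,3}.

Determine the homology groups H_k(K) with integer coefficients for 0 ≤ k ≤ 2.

K has 7 vertices, 21 edges, 14 triangles.
rank ∂_0 = 0, rank ∂_1 = 6 ⇒ b_0 = 7 − 0 − 6 = 1; all invariant factors of ∂_1 are 1 so no torsion. So H_0 = Z.
rank ∂_1 = 6, rank ∂_2 = 13 ⇒ b_1 = 21 − 6 − 13 = 2; all invariant factors of ∂_2 are 1 so no torsion. So H_1 = Z^2.
rank ∂_2 = 13, rank ∂_3 = 0 ⇒ b_2 = 14 − 13 − 0 = 1. So H_2 = Z.

H_0 = Z,  H_1 = Z^2,  H_2 = Z.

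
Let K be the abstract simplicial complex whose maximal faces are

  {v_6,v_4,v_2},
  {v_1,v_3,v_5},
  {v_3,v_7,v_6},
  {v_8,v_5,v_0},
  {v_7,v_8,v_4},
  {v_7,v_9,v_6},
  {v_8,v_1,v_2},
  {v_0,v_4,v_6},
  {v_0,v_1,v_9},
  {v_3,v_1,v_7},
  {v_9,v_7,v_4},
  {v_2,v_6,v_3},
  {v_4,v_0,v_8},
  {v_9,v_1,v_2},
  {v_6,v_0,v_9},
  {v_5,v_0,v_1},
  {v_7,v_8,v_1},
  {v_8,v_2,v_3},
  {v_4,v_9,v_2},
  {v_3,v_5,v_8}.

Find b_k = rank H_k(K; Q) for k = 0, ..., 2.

b_0 = 1, b_1 = 1, b_2 = 0.

Take the total order v_0 < v_1 < v_2 < v_3 < v_4 < v_5 < v_6 < v_7 < v_8 < v_9 on the vertex set. Then K (dimension 2) consists of the simplices:

  0-simplices (10): [v_0], [v_1], [v_2], [v_3], [v_4], [v_5], [v_6], [v_7], [v_8], [v_9]
  1-simplices (30): (30 of them)
  2-simplices (20): (20 of them)

so the chain groups are C_0 ≅ Z^10, C_1 ≅ Z^30, C_2 ≅ Z^20.

The boundary map ∂_1: C_1 → C_0 sends each edge [p,q] (with p < q) to q − p.
As a 10×30 matrix over Z this has rank 9, with invariant factors (1,1,1,1,1,1,1,1,1).

Boundary ∂_2: C_2 → C_1 acts by ∂[p,q,r] = [q,r] − [p,r] + [p,q]. For instance
  ∂[v_1,v_7,v_8] = [v_7,v_8] − [v_1,v_8] + [v_1,v_7],
  ∂[v_1,v_3,v_7] = [v_3,v_7] − [v_1,v_7] + [v_1,v_3].
The resulting 30×20 matrix has rank 20, and its Smith normal form has invariant factors (1,1,1,1,1,1,1,1,1,1,1,1,1,1,1,1,1,1,1,2).

From H_k ≅ ker(∂_k) / im(∂_{k+1}) we obtain:

  H_0: rank C_0 − rank ∂_1 = 10 − 9 = 1, and the invariant factors of ∂_1 are all 1, so H_0 ≅ Z.
  H_1: rank ker ∂_1 − rank ∂_2 = (30 − 9) − 20 = 1, and ∂_2 has invariant factor 2 > 1, so H_1 ≅ Z ⊕ Z/2.
  H_2: rank ker ∂_2 − rank ∂_3 = (20 − 20) − 0 = 0, and there is no ∂_3, so H_2 ≅ 0.

(K is a triangulation of the Klein bottle.)

Hence the Betti numbers are b_0 = 1, b_1 = 1, b_2 = 0.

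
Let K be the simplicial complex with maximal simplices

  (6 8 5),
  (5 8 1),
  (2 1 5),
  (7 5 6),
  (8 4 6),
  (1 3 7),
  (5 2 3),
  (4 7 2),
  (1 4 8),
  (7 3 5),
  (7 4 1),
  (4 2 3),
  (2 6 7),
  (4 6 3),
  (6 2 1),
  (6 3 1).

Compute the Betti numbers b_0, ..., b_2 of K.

b_0 = 1, b_1 = 2, b_2 = 1.

Take the total order 1 < 2 < 3 < 4 < 5 < 6 < 7 < 8 on the vertex set. Then K (dimension 2) consists of the simplices:

  0-simplices (8): [1], [2], [3], [4], [5], [6], [7], [8]
  1-simplices (24): (24 of them)
  2-simplices (16): [1,2,5], [1,2,6], [1,3,6], [1,3,7], [1,4,7], [1,4,8], [1,5,8], [2,3,4], [2,3,5], [2,4,7], [2,6,7], [3,4,6], [3,5,7], [4,6,8], [5,6,7], [5,6,8]

so the chain groups are C_0 ≅ Z^8, C_1 ≅ Z^24, C_2 ≅ Z^16.

∂_1: C_1 → C_0 sends each edge [p,q] (with p < q) to q − p. For instance
  ∂[1,7] = [7] − [1].
The 8×24 boundary matrix has rank 7 and Smith normal form diag(1,1,1,1,1,1,1).

Boundary ∂_2: C_2 → C_1 acts by ∂[p,q,r] = [q,r] − [p,r] + [p,q]. For instance
  ∂[1,2,5] = [2,5] − [1,5] + [1,2],
  ∂[2,6,7] = [6,7] − [2,7] + [2,6].
This gives a 24×16 integer matrix of rank 15; reducing to Smith normal form yields diagonal entries (1,1,1,1,1,1,1,1,1,1,1,1,1,1,1).

Computing H_k = (kernel of ∂_k) / (image of ∂_{k+1}):

  H_0: rank C_0 − rank ∂_1 = 8 − 7 = 1, and the invariant factors of ∂_1 are all 1, so H_0 = Z.
  H_1: rank ker ∂_1 − rank ∂_2 = (24 − 7) − 15 = 2, and the invariant factors of ∂_2 are all 1, so H_1 = Z^2.
  H_2: rank ker ∂_2 − rank ∂_3 = (16 − 15) − 0 = 1, and there is no ∂_3, so H_2 = Z.

(K is a triangulation of the torus T^2.)

Hence the Betti numbers are b_0 = 1, b_1 = 2, b_2 = 1.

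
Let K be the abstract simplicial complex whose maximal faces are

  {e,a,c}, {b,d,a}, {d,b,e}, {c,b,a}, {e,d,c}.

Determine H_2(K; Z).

K has 5 vertices, 10 edges, 5 triangles.
rank ∂_2 = 5, rank ∂_3 = 0 ⇒ b_2 = 5 − 5 − 0 = 0. So H_2 ≅ 0.

H_2 = 0.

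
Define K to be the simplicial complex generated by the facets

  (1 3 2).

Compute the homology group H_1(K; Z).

H_1 ≅ 0.

K has 3 vertices, 3 edges, 1 triangle.
rank ∂_1 = 2, rank ∂_2 = 1 ⇒ b_1 = 3 − 2 − 1 = 0; all invariant factors of ∂_2 are 1 so no torsion. So H_1 ≅ 0.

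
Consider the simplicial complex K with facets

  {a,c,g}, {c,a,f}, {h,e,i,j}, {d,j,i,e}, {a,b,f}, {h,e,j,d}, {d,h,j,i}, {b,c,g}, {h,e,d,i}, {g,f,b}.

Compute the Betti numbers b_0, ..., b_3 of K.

b_0 = 2, b_1 = 1, b_2 = 0, b_3 = 1.

Take the total order a < b < c < d < e < f < g < h < i < j on the vertex set. Then K (dimension 3) consists of the simplices:

  0-simplices (10): a, b, c, d, e, f, g, h, i, j
  1-simplices (20): ab, ac, af, ag, bc, bf, bg, cf, cg, de, dh, di, dj, eh, ei, ej, fg, hi, hj, ij
  2-simplices (15): abf, acf, acg, bcg, bfg, deh, dei, dej, dhi, dhj, dij, ehi, ehj, eij, hij
  3-simplices (5): dehi, dehj, deij, dhij, ehij

Hence C_0 ≅ Z^10, C_1 ≅ Z^20, C_2 ≅ Z^15, C_3 ≅ Z^5.

Boundary ∂_1: C_1 → C_0 is given by ∂[p,q] = [q] − [p].
The 10×20 boundary matrix has rank 8 and Smith normal form diag(1,1,1,1,1,1,1,1).

Boundary ∂_2: C_2 → C_1 maps a triangle to the signed sum of its edges. For instance
  ∂bfg = fg − bg + bf,
  ∂bcg = cg − bg + bc.
The resulting 20×15 matrix has rank 11, and its Smith normal form has invariant factors (1,1,1,1,1,1,1,1,1,1,1).

The boundary map ∂_3: C_3 → C_2 sends each 3-simplex σ to the alternating sum Σ_i (−1)^i (σ with its i-th vertex removed). For instance
  ∂deij = eij − dij + dej − dei,
  ∂dehj = ehj − dhj + dej − deh.
The resulting 15×5 matrix has rank 4, and its Smith normal form has invariant factors (1,1,1,1).

From H_k ≅ ker(∂_k) / im(∂_{k+1}) we obtain:

  H_0: rank C_0 − rank ∂_1 = 10 − 8 = 2, and the invariant factors of ∂_1 are all 1, so H_0 = Z^2.
  H_1: rank ker ∂_1 − rank ∂_2 = (20 − 8) − 11 = 1, and the invariant factors of ∂_2 are all 1, so H_1 = Z.
  H_2: rank ker ∂_2 − rank ∂_3 = (15 − 11) − 4 = 0, and the invariant factors of ∂_3 are all 1, so H_2 = 0.
  H_3: rank ker ∂_3 − rank ∂_4 = (5 − 4) − 0 = 1, and there is no ∂_4, so H_3 = Z.

Hence the Betti numbers are b_0 = 2, b_1 = 1, b_2 = 0, b_3 = 1.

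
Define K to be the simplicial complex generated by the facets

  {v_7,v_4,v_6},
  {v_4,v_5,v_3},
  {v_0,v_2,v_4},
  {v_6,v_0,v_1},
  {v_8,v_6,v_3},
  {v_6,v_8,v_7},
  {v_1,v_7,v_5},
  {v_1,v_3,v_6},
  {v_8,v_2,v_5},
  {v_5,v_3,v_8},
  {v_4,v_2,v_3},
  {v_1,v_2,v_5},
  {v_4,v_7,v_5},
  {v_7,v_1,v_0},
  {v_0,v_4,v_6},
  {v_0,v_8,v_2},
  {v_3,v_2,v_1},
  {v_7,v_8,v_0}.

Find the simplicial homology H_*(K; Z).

Fix the vertex order v_0 < v_1 < v_2 < v_3 < v_4 < v_5 < v_6 < v_7 < v_8 and write every simplex with vertices in increasing order. Then dim K = 2 and the simplices of K are:

  0-simplices (9): [v_0], [v_1], [v_2], [v_3], [v_4], [v_5], [v_6], [v_7], [v_8]
  1-simplices (27): (27 of them)
  2-simplices (18): (18 of them)

so the chain groups are C_0 ≅ Z^9, C_1 ≅ Z^27, C_2 ≅ Z^18.

Boundary ∂_1: C_1 → C_0 is given by ∂[p,q] = [q] − [p]. For instance
  ∂[v_1,v_2] = [v_2] − [v_1].
The resulting 9×27 matrix has rank 8, and its Smith normal form has invariant factors (1,1,1,1,1,1,1,1).

∂_2: C_2 → C_1 maps a triangle to the signed sum of its edges. For instance
  ∂[v_6,v_7,v_8] = [v_7,v_8] − [v_6,v_8] + [v_6,v_7],
  ∂[v_0,v_4,v_6] = [v_4,v_6] − [v_0,v_6] + [v_0,v_4].
The 27×18 boundary matrix has rank 18 and Smith normal form diag(1,1,1,1,1,1,1,1,1,1,1,1,1,1,1,1,1,2).

Now H_k = ker ∂_k / im ∂_{k+1}, so:

  H_0: rank C_0 − rank ∂_1 = 9 − 8 = 1, and the invariant factors of ∂_1 are all 1, so H_0 ≅ Z.
  H_1: rank ker ∂_1 − rank ∂_2 = (27 − 8) − 18 = 1, and ∂_2 has invariant factor 2 > 1, so H_1 ≅ Z ⊕ Z_2.
  H_2: rank ker ∂_2 − rank ∂_3 = (18 − 18) − 0 = 0, and there is no ∂_3, so H_2 ≅ 0.

H_0 = Z,  H_1 = Z ⊕ Z_2,  H_2 = 0.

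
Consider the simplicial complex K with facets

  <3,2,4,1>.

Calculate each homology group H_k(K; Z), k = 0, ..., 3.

Order the vertices as 1 < 2 < 3 < 4. Listing each simplex with vertices in this order, K has dimension 3 with simplices:

  0-simplices (4): [1], [2], [3], [4]
  1-simplices (6): [1,2], [1,3], [1,4], [2,3], [2,4], [3,4]
  2-simplices (4): [1,2,3], [1,2,4], [1,3,4], [2,3,4]
  3-simplices (1): [1,2,3,4]

giving chain groups C_0 ≅ Z^4, C_1 ≅ Z^6, C_2 ≅ Z^4, C_3 ≅ Z^1.

The boundary map ∂_1: C_1 → C_0 is given by ∂[p,q] = [q] − [p].
This gives a 4×6 integer matrix of rank 3; reducing to Smith normal form yields diagonal entries (1,1,1).

The boundary map ∂_2: C_2 → C_1 acts by ∂[p,q,r] = [q,r] − [p,r] + [p,q]. For instance
  ∂[2,3,4] = [3,4] − [2,4] + [2,3],
  ∂[1,2,3] = [2,3] − [1,3] + [1,2].
The 6×4 boundary matrix has rank 3 and Smith normal form diag(1,1,1).

The boundary map ∂_3: C_3 → C_2 sends each 3-simplex σ to the alternating sum Σ_i (−1)^i (σ with its i-th vertex removed). For instance
  ∂[1,2,3,4] = [2,3,4] − [1,3,4] + [1,2,4] − [1,2,3].
The resulting 4×1 matrix has rank 1, and its Smith normal form has invariant factors (1).

Reading off H_k = ker ∂_k / im ∂_{k+1}:

  H_0: rank C_0 − rank ∂_1 = 4 − 3 = 1, and the invariant factors of ∂_1 are all 1, so H_0 ≅ Z.
  H_1: rank ker ∂_1 − rank ∂_2 = (6 − 3) − 3 = 0, and the invariant factors of ∂_2 are all 1, so H_1 ≅ 0.
  H_2: rank ker ∂_2 − rank ∂_3 = (4 − 3) − 1 = 0, and the invariant factors of ∂_3 are all 1, so H_2 ≅ 0.
  H_3: rank ker ∂_3 − rank ∂_4 = (1 − 1) − 0 = 0, and there is no ∂_4, so H_3 ≅ 0.

As a check, the Euler characteristic is 4 − 6 + 4 − 1 = 1, which agrees with 1 − 0 + 0 − 0 = 1.

H_0 = Z,  H_1 = 0,  H_2 = 0,  H_3 = 0.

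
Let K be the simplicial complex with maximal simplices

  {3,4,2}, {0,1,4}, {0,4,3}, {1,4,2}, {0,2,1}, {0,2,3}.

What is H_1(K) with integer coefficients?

K has 5 vertices, 9 edges, 6 triangles.
rank ∂_1 = 4, rank ∂_2 = 5 ⇒ b_1 = 9 − 4 − 5 = 0; all invariant factors of ∂_2 are 1 so no torsion. So H_1 ≅ 0.

H_1 ≅ 0.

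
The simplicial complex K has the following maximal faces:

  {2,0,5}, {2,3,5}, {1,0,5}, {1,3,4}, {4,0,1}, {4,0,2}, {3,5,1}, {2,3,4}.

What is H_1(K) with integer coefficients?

H_1 ≅ 0.

Order the vertices as 0 < 1 < 2 < 3 < 4 < 5. Listing each simplex with vertices in this order, K has dimension 2 with simplices:

  0-simplices (6): [0], [1], [2], [3], [4], [5]
  1-simplices (12): [0,1], [0,2], [0,4], [0,5], [1,3], [1,4], [1,5], [2,3], [2,4], [2,5], [3,4], [3,5]
  2-simplices (8): [0,1,4], [0,1,5], [0,2,4], [0,2,5], [1,3,4], [1,3,5], [2,3,4], [2,3,5]

so the chain groups are C_0 ≅ Z^6, C_1 ≅ Z^12, C_2 ≅ Z^8.

∂_1: C_1 → C_0 is given by ∂[p,q] = [q] − [p].
As a 6×12 matrix over Z this has rank 5, with invariant factors (1,1,1,1,1).

Boundary ∂_2: C_2 → C_1 maps a triangle to the signed sum of its edges. For instance
  ∂[0,1,5] = [1,5] − [0,5] + [0,1],
  ∂[2,3,4] = [3,4] − [2,4] + [2,3].
As a 12×8 matrix over Z this has rank 7, with invariant factors (1,1,1,1,1,1,1).

Now H_k = ker ∂_k / im ∂_{k+1}, so:

  H_1: rank ker ∂_1 − rank ∂_2 = (12 − 5) − 7 = 0, and the invariant factors of ∂_2 are all 1, so H_1 ≅ 0.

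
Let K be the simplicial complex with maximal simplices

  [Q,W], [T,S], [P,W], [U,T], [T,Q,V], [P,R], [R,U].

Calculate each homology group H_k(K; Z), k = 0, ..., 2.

Order the vertices as P < Q < R < S < T < U < V < W. Listing each simplex with vertices in this order, K has dimension 2 with simplices:

  0-simplices (8): P, Q, R, S, T, U, V, W
  1-simplices (9): PR, PW, QT, QV, QW, RU, ST, TU, TV
  2-simplices (1): QTV

Hence C_0 ≅ Z^8, C_1 ≅ Z^9, C_2 ≅ Z^1.

∂_1: C_1 → C_0 maps an edge to its endpoints' difference, ∂[p,q] = q − p. For instance
  ∂QV = V − Q.
The 8×9 boundary matrix has rank 7 and Smith normal form diag(1,1,1,1,1,1,1).

The boundary map ∂_2: C_2 → C_1 sends each 2-simplex [p,q,r] to [q,r] − [p,r] + [p,q]. For instance
  ∂QTV = TV − QV + QT.
This gives a 9×1 integer matrix of rank 1; reducing to Smith normal form yields diagonal entries (1).

Reading off H_k = ker ∂_k / im ∂_{k+1}:

  H_0: rank C_0 − rank ∂_1 = 8 − 7 = 1, and the invariant factors of ∂_1 are all 1, so H_0 = Z.
  H_1: rank ker ∂_1 − rank ∂_2 = (9 − 7) − 1 = 1, and the invariant factors of ∂_2 are all 1, so H_1 = Z.
  H_2: rank ker ∂_2 − rank ∂_3 = (1 − 1) − 0 = 0, and there is no ∂_3, so H_2 = 0.

H_0 ≅ Z,  H_1 ≅ Z,  H_2 = 0.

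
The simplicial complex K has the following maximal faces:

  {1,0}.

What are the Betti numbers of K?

Order the vertices as 0 < 1. Listing each simplex with vertices in this order, K has dimension 1 with simplices:

  0-simplices (2): [0], [1]
  1-simplices (1): [0,1]

Hence C_0 ≅ Z^2, C_1 ≅ Z^1.

∂_1: C_1 → C_0 sends each edge [p,q] (with p < q) to q − p.
As a 2×1 matrix over Z this has rank 1, with invariant factors (1).

Reading off H_k = ker ∂_k / im ∂_{k+1}:

  H_0: rank C_0 − rank ∂_1 = 2 − 1 = 1, and the invariant factors of ∂_1 are all 1, so H_0 ≅ Z.
  H_1: rank ker ∂_1 − rank ∂_2 = (1 − 1) − 0 = 0, and there is no ∂_2, so H_1 ≅ 0.

As a check, the Euler characteristic is 2 − 1 = 1, which agrees with 1 − 0 = 1.
(K is a triangulation of the 1-simplex.)

Hence the Betti numbers are b_0 = 1, b_1 = 0.

b_0 = 1, b_1 = 0.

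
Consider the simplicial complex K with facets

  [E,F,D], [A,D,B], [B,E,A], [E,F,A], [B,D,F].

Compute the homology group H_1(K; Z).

Order the vertices as A < B < D < E < F. Listing each simplex with vertices in this order, K has dimension 2 with simplices:

  0-simplices (5): A, B, D, E, F
  1-simplices (10): AB, AD, AE, AF, BD, BE, BF, DE, DF, EF
  2-simplices (5): ABD, ABE, AEF, BDF, DEF

giving chain groups C_0 ≅ Z^5, C_1 ≅ Z^10, C_2 ≅ Z^5.

∂_1: C_1 → C_0 maps an edge to its endpoints' difference, ∂[p,q] = q − p. For instance
  ∂AF = F − A.
As a 5×10 matrix over Z this has rank 4, with invariant factors (1,1,1,1).

∂_2: C_2 → C_1 acts by ∂[p,q,r] = [q,r] − [p,r] + [p,q]. For instance
  ∂DEF = EF − DF + DE,
  ∂AEF = EF − AF + AE.
The resulting 10×5 matrix has rank 5, and its Smith normal form has invariant factors (1,1,1,1,1).

Computing H_k = (kernel of ∂_k) / (image of ∂_{k+1}):

  H_1: rank ker ∂_1 − rank ∂_2 = (10 − 4) − 5 = 1, and the invariant factors of ∂_2 are all 1, so H_1 ≅ Z.

H_1 = Z.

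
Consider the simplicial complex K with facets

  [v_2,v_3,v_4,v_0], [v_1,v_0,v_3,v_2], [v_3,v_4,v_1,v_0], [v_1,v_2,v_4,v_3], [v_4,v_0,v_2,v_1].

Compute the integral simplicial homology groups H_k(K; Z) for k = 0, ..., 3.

H_0 = Z,  H_1 = 0,  H_2 = 0,  H_3 = Z.

Take the total order v_0 < v_1 < v_2 < v_3 < v_4 on the vertex set. Then K (dimension 3) consists of the simplices:

  0-simplices (5): [v_0], [v_1], [v_2], [v_3], [v_4]
  1-simplices (10): [v_0,v_1], [v_0,v_2], [v_0,v_3], [v_0,v_4], [v_1,v_2], [v_1,v_3], [v_1,v_4], [v_2,v_3], [v_2,v_4], [v_3,v_4]
  2-simplices (10): [v_0,v_1,v_2], [v_0,v_1,v_3], [v_0,v_1,v_4], [v_0,v_2,v_3], [v_0,v_2,v_4], [v_0,v_3,v_4], [v_1,v_2,v_3], [v_1,v_2,v_4], [v_1,v_3,v_4], [v_2,v_3,v_4]
  3-simplices (5): [v_0,v_1,v_2,v_3], [v_0,v_1,v_2,v_4], [v_0,v_1,v_3,v_4], [v_0,v_2,v_3,v_4], [v_1,v_2,v_3,v_4]

so the chain groups are C_0 ≅ Z^5, C_1 ≅ Z^10, C_2 ≅ Z^10, C_3 ≅ Z^5.

∂_1: C_1 → C_0 is given by ∂[p,q] = [q] − [p].
This gives a 5×10 integer matrix of rank 4; reducing to Smith normal form yields diagonal entries (1,1,1,1).

Boundary ∂_2: C_2 → C_1 acts by ∂[p,q,r] = [q,r] − [p,r] + [p,q]. For instance
  ∂[v_0,v_1,v_4] = [v_1,v_4] − [v_0,v_4] + [v_0,v_1],
  ∂[v_2,v_3,v_4] = [v_3,v_4] − [v_2,v_4] + [v_2,v_3].
As a 10×10 matrix over Z this has rank 6, with invariant factors (1,1,1,1,1,1).

∂_3: C_3 → C_2 sends each 3-simplex σ to the alternating sum Σ_i (−1)^i (σ with its i-th vertex removed). For instance
  ∂[v_0,v_1,v_3,v_4] = [v_1,v_3,v_4] − [v_0,v_3,v_4] + [v_0,v_1,v_4] − [v_0,v_1,v_3],
  ∂[v_0,v_1,v_2,v_4] = [v_1,v_2,v_4] − [v_0,v_2,v_4] + [v_0,v_1,v_4] − [v_0,v_1,v_2].
The 10×5 boundary matrix has rank 4 and Smith normal form diag(1,1,1,1).

Reading off H_k = ker ∂_k / im ∂_{k+1}:

  H_0: rank C_0 − rank ∂_1 = 5 − 4 = 1, and the invariant factors of ∂_1 are all 1, so H_0 ≅ Z.
  H_1: rank ker ∂_1 − rank ∂_2 = (10 − 4) − 6 = 0, and the invariant factors of ∂_2 are all 1, so H_1 ≅ 0.
  H_2: rank ker ∂_2 − rank ∂_3 = (10 − 6) − 4 = 0, and the invariant factors of ∂_3 are all 1, so H_2 ≅ 0.
  H_3: rank ker ∂_3 − rank ∂_4 = (5 − 4) − 0 = 1, and there is no ∂_4, so H_3 ≅ Z.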